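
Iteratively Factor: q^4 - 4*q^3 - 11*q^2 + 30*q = (q - 2)*(q^3 - 2*q^2 - 15*q) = q*(q - 2)*(q^2 - 2*q - 15) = q*(q - 2)*(q + 3)*(q - 5)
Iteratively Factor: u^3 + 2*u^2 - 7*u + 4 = (u - 1)*(u^2 + 3*u - 4) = (u - 1)^2*(u + 4)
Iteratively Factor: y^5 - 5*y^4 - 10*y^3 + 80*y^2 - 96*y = (y - 4)*(y^4 - y^3 - 14*y^2 + 24*y) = y*(y - 4)*(y^3 - y^2 - 14*y + 24) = y*(y - 4)*(y + 4)*(y^2 - 5*y + 6) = y*(y - 4)*(y - 2)*(y + 4)*(y - 3)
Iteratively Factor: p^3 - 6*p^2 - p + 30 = (p + 2)*(p^2 - 8*p + 15) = (p - 3)*(p + 2)*(p - 5)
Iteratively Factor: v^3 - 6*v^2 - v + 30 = (v - 5)*(v^2 - v - 6) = (v - 5)*(v + 2)*(v - 3)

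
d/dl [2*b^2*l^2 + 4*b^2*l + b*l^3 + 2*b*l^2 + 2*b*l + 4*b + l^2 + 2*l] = 4*b^2*l + 4*b^2 + 3*b*l^2 + 4*b*l + 2*b + 2*l + 2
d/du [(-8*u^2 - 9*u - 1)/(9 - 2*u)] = (16*u^2 - 144*u - 83)/(4*u^2 - 36*u + 81)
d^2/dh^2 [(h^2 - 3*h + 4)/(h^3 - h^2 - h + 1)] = 2*(h^4 - 7*h^3 + 21*h^2 + 3*h + 6)/(h^7 - h^6 - 3*h^5 + 3*h^4 + 3*h^3 - 3*h^2 - h + 1)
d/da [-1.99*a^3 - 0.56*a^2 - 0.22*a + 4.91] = -5.97*a^2 - 1.12*a - 0.22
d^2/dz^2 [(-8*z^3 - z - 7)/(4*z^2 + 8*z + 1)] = 8*(-124*z^3 - 132*z^2 - 171*z - 103)/(64*z^6 + 384*z^5 + 816*z^4 + 704*z^3 + 204*z^2 + 24*z + 1)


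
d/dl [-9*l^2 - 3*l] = -18*l - 3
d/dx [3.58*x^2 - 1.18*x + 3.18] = 7.16*x - 1.18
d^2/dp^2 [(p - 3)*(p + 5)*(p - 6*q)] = 6*p - 12*q + 4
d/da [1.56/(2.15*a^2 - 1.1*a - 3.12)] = (1.716 - 6.708*a)/(-2.15*a^2 + 1.1*a + 3.12)^2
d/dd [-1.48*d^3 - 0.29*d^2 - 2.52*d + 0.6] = -4.44*d^2 - 0.58*d - 2.52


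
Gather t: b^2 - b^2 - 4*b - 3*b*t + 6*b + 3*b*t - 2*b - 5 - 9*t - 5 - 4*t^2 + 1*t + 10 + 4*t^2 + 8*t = 0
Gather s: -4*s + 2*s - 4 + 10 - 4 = 2 - 2*s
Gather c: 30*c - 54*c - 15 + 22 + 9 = 16 - 24*c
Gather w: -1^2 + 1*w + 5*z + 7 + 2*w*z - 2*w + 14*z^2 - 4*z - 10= w*(2*z - 1) + 14*z^2 + z - 4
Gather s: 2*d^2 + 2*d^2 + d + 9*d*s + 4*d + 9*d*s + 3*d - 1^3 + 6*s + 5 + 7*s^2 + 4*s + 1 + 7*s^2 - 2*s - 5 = 4*d^2 + 8*d + 14*s^2 + s*(18*d + 8)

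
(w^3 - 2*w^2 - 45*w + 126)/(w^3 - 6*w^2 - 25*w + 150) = (w^2 + 4*w - 21)/(w^2 - 25)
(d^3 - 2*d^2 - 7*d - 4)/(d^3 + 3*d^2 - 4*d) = (d^3 - 2*d^2 - 7*d - 4)/(d*(d^2 + 3*d - 4))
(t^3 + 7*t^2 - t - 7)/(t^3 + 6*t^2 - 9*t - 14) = (t - 1)/(t - 2)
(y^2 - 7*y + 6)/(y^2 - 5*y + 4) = (y - 6)/(y - 4)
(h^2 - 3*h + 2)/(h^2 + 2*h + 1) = (h^2 - 3*h + 2)/(h^2 + 2*h + 1)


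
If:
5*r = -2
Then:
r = -2/5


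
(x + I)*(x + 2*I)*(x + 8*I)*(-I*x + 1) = -I*x^4 + 12*x^3 + 37*I*x^2 - 42*x - 16*I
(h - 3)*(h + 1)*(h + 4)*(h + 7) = h^4 + 9*h^3 + 3*h^2 - 89*h - 84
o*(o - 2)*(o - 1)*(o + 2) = o^4 - o^3 - 4*o^2 + 4*o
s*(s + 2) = s^2 + 2*s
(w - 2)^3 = w^3 - 6*w^2 + 12*w - 8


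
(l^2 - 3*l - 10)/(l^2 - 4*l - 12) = (l - 5)/(l - 6)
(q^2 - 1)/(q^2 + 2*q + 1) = (q - 1)/(q + 1)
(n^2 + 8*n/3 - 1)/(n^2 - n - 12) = (n - 1/3)/(n - 4)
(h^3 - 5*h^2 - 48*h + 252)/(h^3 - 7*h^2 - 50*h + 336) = (h - 6)/(h - 8)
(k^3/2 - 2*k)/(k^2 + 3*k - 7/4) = 2*k*(k^2 - 4)/(4*k^2 + 12*k - 7)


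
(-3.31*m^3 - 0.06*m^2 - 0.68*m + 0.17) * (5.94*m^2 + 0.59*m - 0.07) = -19.6614*m^5 - 2.3093*m^4 - 3.8429*m^3 + 0.6128*m^2 + 0.1479*m - 0.0119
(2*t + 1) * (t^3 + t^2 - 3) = 2*t^4 + 3*t^3 + t^2 - 6*t - 3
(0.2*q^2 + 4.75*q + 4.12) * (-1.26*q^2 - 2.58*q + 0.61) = -0.252*q^4 - 6.501*q^3 - 17.3242*q^2 - 7.7321*q + 2.5132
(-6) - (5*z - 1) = -5*z - 5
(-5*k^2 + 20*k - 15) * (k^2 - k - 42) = -5*k^4 + 25*k^3 + 175*k^2 - 825*k + 630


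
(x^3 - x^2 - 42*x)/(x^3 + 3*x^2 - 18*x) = (x - 7)/(x - 3)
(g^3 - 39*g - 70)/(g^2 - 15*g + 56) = (g^2 + 7*g + 10)/(g - 8)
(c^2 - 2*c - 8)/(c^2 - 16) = (c + 2)/(c + 4)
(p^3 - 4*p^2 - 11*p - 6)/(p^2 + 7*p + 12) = (p^3 - 4*p^2 - 11*p - 6)/(p^2 + 7*p + 12)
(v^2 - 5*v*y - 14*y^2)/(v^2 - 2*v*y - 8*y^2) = (-v + 7*y)/(-v + 4*y)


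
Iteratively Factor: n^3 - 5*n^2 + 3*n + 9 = (n - 3)*(n^2 - 2*n - 3) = (n - 3)*(n + 1)*(n - 3)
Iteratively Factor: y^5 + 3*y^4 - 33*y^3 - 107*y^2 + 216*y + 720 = (y - 3)*(y^4 + 6*y^3 - 15*y^2 - 152*y - 240) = (y - 5)*(y - 3)*(y^3 + 11*y^2 + 40*y + 48) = (y - 5)*(y - 3)*(y + 3)*(y^2 + 8*y + 16) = (y - 5)*(y - 3)*(y + 3)*(y + 4)*(y + 4)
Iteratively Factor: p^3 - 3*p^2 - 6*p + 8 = (p - 1)*(p^2 - 2*p - 8) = (p - 1)*(p + 2)*(p - 4)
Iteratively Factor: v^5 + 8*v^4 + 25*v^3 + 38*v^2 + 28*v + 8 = (v + 2)*(v^4 + 6*v^3 + 13*v^2 + 12*v + 4) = (v + 2)^2*(v^3 + 4*v^2 + 5*v + 2) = (v + 1)*(v + 2)^2*(v^2 + 3*v + 2) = (v + 1)^2*(v + 2)^2*(v + 2)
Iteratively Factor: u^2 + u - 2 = (u - 1)*(u + 2)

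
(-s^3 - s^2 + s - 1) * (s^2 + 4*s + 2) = -s^5 - 5*s^4 - 5*s^3 + s^2 - 2*s - 2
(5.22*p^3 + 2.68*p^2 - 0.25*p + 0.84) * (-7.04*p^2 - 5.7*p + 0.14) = -36.7488*p^5 - 48.6212*p^4 - 12.7852*p^3 - 4.1134*p^2 - 4.823*p + 0.1176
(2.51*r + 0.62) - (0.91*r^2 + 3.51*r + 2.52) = -0.91*r^2 - 1.0*r - 1.9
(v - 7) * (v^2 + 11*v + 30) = v^3 + 4*v^2 - 47*v - 210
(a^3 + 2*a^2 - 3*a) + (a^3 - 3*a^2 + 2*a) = 2*a^3 - a^2 - a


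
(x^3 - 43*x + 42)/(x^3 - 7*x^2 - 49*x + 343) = (x^2 - 7*x + 6)/(x^2 - 14*x + 49)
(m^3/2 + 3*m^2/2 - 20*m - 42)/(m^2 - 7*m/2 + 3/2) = (m^3 + 3*m^2 - 40*m - 84)/(2*m^2 - 7*m + 3)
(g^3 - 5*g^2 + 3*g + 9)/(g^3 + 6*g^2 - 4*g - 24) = (g^3 - 5*g^2 + 3*g + 9)/(g^3 + 6*g^2 - 4*g - 24)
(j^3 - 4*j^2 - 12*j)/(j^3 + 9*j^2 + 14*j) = (j - 6)/(j + 7)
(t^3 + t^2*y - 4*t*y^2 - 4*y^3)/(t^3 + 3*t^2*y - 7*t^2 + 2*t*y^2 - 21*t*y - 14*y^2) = (t - 2*y)/(t - 7)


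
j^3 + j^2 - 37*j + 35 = (j - 5)*(j - 1)*(j + 7)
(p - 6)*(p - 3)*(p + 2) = p^3 - 7*p^2 + 36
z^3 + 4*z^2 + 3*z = z*(z + 1)*(z + 3)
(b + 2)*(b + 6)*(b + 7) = b^3 + 15*b^2 + 68*b + 84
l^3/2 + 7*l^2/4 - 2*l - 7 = (l/2 + 1)*(l - 2)*(l + 7/2)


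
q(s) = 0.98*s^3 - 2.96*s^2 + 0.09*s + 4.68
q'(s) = 2.94*s^2 - 5.92*s + 0.09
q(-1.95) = -14.02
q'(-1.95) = 22.81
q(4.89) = 48.93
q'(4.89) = 41.44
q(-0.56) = 3.53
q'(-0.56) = 4.33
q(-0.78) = 2.34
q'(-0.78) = 6.50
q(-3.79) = -91.53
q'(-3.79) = 64.76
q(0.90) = 3.08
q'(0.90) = -2.86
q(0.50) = 4.11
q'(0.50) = -2.14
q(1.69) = 1.11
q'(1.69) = -1.52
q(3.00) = 4.77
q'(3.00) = 8.79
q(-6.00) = -314.10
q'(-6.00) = 141.45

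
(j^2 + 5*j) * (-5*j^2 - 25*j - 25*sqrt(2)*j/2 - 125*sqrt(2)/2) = -5*j^4 - 50*j^3 - 25*sqrt(2)*j^3/2 - 125*sqrt(2)*j^2 - 125*j^2 - 625*sqrt(2)*j/2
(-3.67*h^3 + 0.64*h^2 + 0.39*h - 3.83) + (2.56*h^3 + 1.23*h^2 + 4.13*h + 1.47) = -1.11*h^3 + 1.87*h^2 + 4.52*h - 2.36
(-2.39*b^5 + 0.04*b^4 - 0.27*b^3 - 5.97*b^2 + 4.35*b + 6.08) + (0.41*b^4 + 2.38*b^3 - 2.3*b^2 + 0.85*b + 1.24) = -2.39*b^5 + 0.45*b^4 + 2.11*b^3 - 8.27*b^2 + 5.2*b + 7.32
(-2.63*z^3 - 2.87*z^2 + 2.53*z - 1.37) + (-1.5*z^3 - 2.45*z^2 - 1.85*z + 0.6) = -4.13*z^3 - 5.32*z^2 + 0.68*z - 0.77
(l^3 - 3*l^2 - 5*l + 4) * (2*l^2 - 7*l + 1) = 2*l^5 - 13*l^4 + 12*l^3 + 40*l^2 - 33*l + 4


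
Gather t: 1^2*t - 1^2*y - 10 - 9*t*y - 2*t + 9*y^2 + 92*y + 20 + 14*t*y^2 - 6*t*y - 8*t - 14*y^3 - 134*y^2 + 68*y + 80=t*(14*y^2 - 15*y - 9) - 14*y^3 - 125*y^2 + 159*y + 90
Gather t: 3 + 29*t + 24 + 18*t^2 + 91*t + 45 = 18*t^2 + 120*t + 72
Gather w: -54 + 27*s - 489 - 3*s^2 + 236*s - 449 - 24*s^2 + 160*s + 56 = -27*s^2 + 423*s - 936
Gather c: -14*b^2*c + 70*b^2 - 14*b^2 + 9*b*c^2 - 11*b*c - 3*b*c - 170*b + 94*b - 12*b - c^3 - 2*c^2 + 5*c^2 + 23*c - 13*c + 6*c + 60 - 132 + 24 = 56*b^2 - 88*b - c^3 + c^2*(9*b + 3) + c*(-14*b^2 - 14*b + 16) - 48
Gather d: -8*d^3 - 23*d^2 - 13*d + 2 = -8*d^3 - 23*d^2 - 13*d + 2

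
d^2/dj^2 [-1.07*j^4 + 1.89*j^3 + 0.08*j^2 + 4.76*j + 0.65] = -12.84*j^2 + 11.34*j + 0.16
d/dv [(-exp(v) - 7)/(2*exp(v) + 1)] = 13*exp(v)/(2*exp(v) + 1)^2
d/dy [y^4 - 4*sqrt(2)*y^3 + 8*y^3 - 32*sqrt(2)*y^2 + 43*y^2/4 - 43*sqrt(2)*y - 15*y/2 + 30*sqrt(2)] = 4*y^3 - 12*sqrt(2)*y^2 + 24*y^2 - 64*sqrt(2)*y + 43*y/2 - 43*sqrt(2) - 15/2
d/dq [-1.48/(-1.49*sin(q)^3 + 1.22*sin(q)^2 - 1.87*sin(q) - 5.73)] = (-6.6156*sin(q)^2 + 3.6112*sin(q) - 2.7676)*cos(q)/(1.49*sin(q)^3 - 1.22*sin(q)^2 + 1.87*sin(q) + 5.73)^2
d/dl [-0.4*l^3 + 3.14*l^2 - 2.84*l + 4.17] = -1.2*l^2 + 6.28*l - 2.84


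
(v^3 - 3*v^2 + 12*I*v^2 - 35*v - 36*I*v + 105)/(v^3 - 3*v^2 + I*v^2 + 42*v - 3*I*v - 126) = (v + 5*I)/(v - 6*I)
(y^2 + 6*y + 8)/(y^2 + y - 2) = (y + 4)/(y - 1)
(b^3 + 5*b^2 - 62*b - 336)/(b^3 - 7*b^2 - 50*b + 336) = (b + 6)/(b - 6)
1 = 1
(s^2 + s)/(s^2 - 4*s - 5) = s/(s - 5)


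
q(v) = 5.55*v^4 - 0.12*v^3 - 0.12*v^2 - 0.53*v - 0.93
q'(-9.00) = -16211.33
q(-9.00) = 36495.15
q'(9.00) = 16151.95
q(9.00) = 36310.65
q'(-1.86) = -144.18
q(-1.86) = 66.84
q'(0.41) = 0.84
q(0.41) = -1.02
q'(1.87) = 142.93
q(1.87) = 64.74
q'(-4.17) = -1615.55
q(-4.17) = 1686.07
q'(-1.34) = -54.27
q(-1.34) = 17.75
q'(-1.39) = -60.51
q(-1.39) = 20.62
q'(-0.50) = -3.28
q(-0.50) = -0.33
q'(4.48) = 1987.29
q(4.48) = 2219.15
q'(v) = 22.2*v^3 - 0.36*v^2 - 0.24*v - 0.53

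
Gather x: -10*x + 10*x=0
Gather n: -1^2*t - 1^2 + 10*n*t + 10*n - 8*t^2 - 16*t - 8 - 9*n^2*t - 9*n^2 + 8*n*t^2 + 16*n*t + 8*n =n^2*(-9*t - 9) + n*(8*t^2 + 26*t + 18) - 8*t^2 - 17*t - 9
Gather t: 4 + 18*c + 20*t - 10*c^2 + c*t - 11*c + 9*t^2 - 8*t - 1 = -10*c^2 + 7*c + 9*t^2 + t*(c + 12) + 3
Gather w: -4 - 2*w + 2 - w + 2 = -3*w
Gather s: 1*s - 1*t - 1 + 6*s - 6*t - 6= 7*s - 7*t - 7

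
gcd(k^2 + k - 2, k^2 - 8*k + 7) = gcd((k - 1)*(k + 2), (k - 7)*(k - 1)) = k - 1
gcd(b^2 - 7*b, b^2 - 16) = 1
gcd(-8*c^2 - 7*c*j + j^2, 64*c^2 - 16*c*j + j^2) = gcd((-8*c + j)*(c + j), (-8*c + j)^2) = 8*c - j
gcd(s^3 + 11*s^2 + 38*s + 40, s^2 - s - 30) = s + 5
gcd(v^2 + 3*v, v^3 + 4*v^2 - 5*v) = v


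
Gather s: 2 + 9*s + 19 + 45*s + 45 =54*s + 66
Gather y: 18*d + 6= 18*d + 6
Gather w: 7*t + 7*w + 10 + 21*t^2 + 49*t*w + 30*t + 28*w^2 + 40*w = 21*t^2 + 37*t + 28*w^2 + w*(49*t + 47) + 10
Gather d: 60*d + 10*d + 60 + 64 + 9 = 70*d + 133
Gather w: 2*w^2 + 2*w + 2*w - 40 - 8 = 2*w^2 + 4*w - 48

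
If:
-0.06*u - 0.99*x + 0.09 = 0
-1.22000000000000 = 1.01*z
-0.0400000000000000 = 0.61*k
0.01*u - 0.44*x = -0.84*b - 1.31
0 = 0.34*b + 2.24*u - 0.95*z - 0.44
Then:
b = -1.51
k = -0.07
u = -0.09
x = 0.10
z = -1.21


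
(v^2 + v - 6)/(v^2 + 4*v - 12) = (v + 3)/(v + 6)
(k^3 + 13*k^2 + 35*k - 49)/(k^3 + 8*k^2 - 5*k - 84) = (k^2 + 6*k - 7)/(k^2 + k - 12)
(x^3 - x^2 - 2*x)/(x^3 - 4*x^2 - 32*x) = (-x^2 + x + 2)/(-x^2 + 4*x + 32)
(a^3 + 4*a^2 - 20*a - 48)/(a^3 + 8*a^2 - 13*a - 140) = (a^2 + 8*a + 12)/(a^2 + 12*a + 35)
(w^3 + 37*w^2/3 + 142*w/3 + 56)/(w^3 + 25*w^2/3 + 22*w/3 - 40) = (3*w + 7)/(3*w - 5)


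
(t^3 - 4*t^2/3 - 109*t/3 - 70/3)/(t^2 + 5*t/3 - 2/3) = (3*t^3 - 4*t^2 - 109*t - 70)/(3*t^2 + 5*t - 2)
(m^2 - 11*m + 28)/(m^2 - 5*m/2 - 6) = 2*(m - 7)/(2*m + 3)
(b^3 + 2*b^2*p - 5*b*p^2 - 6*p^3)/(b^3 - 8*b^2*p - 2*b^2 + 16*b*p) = (b^3 + 2*b^2*p - 5*b*p^2 - 6*p^3)/(b*(b^2 - 8*b*p - 2*b + 16*p))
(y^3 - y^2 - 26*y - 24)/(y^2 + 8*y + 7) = (y^2 - 2*y - 24)/(y + 7)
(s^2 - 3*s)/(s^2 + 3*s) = (s - 3)/(s + 3)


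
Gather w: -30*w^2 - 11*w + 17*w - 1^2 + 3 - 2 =-30*w^2 + 6*w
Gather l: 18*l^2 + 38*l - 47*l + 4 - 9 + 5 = 18*l^2 - 9*l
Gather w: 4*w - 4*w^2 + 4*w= -4*w^2 + 8*w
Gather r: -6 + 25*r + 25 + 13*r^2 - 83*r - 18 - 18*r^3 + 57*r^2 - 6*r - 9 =-18*r^3 + 70*r^2 - 64*r - 8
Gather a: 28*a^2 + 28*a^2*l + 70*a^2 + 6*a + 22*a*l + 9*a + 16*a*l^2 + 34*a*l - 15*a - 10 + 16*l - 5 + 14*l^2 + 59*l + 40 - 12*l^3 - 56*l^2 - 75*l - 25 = a^2*(28*l + 98) + a*(16*l^2 + 56*l) - 12*l^3 - 42*l^2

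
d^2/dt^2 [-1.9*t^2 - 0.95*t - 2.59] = -3.80000000000000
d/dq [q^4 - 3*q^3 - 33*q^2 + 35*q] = 4*q^3 - 9*q^2 - 66*q + 35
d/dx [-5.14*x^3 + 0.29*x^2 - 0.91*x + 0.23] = -15.42*x^2 + 0.58*x - 0.91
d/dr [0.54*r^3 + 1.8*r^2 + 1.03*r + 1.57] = 1.62*r^2 + 3.6*r + 1.03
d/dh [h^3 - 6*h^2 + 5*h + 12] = 3*h^2 - 12*h + 5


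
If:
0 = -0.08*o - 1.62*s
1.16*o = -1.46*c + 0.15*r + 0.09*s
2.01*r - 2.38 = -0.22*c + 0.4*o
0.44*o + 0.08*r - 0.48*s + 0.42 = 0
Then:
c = 0.93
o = -1.06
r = 0.87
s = 0.05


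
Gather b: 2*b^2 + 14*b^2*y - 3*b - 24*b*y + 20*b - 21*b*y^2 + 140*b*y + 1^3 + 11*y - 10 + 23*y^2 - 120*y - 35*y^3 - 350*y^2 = b^2*(14*y + 2) + b*(-21*y^2 + 116*y + 17) - 35*y^3 - 327*y^2 - 109*y - 9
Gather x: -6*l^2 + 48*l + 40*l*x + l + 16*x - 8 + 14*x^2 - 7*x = -6*l^2 + 49*l + 14*x^2 + x*(40*l + 9) - 8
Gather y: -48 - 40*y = -40*y - 48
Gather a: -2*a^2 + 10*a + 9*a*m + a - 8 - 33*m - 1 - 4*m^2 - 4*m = -2*a^2 + a*(9*m + 11) - 4*m^2 - 37*m - 9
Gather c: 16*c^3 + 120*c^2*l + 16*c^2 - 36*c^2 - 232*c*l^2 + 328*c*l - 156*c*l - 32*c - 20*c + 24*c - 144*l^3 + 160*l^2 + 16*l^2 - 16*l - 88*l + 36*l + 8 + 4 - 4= 16*c^3 + c^2*(120*l - 20) + c*(-232*l^2 + 172*l - 28) - 144*l^3 + 176*l^2 - 68*l + 8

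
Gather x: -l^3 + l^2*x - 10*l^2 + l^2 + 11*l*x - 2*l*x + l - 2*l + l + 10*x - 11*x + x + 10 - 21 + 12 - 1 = -l^3 - 9*l^2 + x*(l^2 + 9*l)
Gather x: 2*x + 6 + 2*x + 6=4*x + 12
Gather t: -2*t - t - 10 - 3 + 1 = -3*t - 12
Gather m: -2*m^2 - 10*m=-2*m^2 - 10*m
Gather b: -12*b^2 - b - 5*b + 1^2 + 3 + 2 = -12*b^2 - 6*b + 6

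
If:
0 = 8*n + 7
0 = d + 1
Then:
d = -1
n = -7/8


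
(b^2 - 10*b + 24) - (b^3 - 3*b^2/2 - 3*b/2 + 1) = -b^3 + 5*b^2/2 - 17*b/2 + 23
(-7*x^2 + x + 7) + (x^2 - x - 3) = 4 - 6*x^2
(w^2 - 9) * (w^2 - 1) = w^4 - 10*w^2 + 9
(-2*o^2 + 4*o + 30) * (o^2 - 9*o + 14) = -2*o^4 + 22*o^3 - 34*o^2 - 214*o + 420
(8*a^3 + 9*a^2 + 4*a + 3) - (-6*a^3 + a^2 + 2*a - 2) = 14*a^3 + 8*a^2 + 2*a + 5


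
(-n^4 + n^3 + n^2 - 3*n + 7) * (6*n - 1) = -6*n^5 + 7*n^4 + 5*n^3 - 19*n^2 + 45*n - 7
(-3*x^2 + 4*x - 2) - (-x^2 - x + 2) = -2*x^2 + 5*x - 4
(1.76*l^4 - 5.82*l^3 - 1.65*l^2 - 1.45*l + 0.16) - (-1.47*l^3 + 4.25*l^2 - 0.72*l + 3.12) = 1.76*l^4 - 4.35*l^3 - 5.9*l^2 - 0.73*l - 2.96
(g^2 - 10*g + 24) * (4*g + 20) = 4*g^3 - 20*g^2 - 104*g + 480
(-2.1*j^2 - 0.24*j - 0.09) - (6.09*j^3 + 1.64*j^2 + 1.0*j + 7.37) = -6.09*j^3 - 3.74*j^2 - 1.24*j - 7.46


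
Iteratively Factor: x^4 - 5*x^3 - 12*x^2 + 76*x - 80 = (x + 4)*(x^3 - 9*x^2 + 24*x - 20) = (x - 2)*(x + 4)*(x^2 - 7*x + 10) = (x - 2)^2*(x + 4)*(x - 5)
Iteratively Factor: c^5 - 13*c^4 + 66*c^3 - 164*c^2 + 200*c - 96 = (c - 2)*(c^4 - 11*c^3 + 44*c^2 - 76*c + 48) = (c - 4)*(c - 2)*(c^3 - 7*c^2 + 16*c - 12) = (c - 4)*(c - 3)*(c - 2)*(c^2 - 4*c + 4) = (c - 4)*(c - 3)*(c - 2)^2*(c - 2)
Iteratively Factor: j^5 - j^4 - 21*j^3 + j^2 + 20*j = (j - 5)*(j^4 + 4*j^3 - j^2 - 4*j) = (j - 5)*(j + 4)*(j^3 - j) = (j - 5)*(j - 1)*(j + 4)*(j^2 + j) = j*(j - 5)*(j - 1)*(j + 4)*(j + 1)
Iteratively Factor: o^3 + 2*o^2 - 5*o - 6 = (o - 2)*(o^2 + 4*o + 3) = (o - 2)*(o + 3)*(o + 1)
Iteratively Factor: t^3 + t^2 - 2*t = (t)*(t^2 + t - 2) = t*(t + 2)*(t - 1)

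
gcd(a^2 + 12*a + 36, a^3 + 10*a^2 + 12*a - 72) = a^2 + 12*a + 36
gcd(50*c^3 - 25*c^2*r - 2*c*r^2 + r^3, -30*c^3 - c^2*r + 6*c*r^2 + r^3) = -10*c^2 + 3*c*r + r^2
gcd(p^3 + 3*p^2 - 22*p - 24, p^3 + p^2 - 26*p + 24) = p^2 + 2*p - 24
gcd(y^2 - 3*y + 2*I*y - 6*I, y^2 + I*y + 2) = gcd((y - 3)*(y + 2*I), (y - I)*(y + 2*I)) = y + 2*I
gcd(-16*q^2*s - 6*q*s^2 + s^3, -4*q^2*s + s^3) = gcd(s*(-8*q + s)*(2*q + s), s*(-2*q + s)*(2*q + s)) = 2*q*s + s^2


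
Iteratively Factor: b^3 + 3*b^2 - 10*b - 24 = (b + 4)*(b^2 - b - 6) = (b + 2)*(b + 4)*(b - 3)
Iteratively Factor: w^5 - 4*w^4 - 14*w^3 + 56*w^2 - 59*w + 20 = (w + 4)*(w^4 - 8*w^3 + 18*w^2 - 16*w + 5) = (w - 1)*(w + 4)*(w^3 - 7*w^2 + 11*w - 5) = (w - 1)^2*(w + 4)*(w^2 - 6*w + 5) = (w - 1)^3*(w + 4)*(w - 5)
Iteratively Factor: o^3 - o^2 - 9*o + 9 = (o - 3)*(o^2 + 2*o - 3) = (o - 3)*(o + 3)*(o - 1)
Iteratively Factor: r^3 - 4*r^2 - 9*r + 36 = (r - 4)*(r^2 - 9) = (r - 4)*(r + 3)*(r - 3)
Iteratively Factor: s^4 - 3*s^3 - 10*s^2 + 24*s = (s)*(s^3 - 3*s^2 - 10*s + 24) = s*(s - 2)*(s^2 - s - 12) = s*(s - 2)*(s + 3)*(s - 4)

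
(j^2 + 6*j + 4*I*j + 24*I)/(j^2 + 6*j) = (j + 4*I)/j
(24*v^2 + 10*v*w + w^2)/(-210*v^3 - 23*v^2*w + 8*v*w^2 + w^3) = (-4*v - w)/(35*v^2 - 2*v*w - w^2)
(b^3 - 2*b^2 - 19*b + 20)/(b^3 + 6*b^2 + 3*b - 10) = (b^2 - b - 20)/(b^2 + 7*b + 10)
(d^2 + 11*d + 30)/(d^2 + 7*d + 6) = (d + 5)/(d + 1)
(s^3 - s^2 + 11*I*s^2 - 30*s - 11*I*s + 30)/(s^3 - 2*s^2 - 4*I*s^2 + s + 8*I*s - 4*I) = (s^2 + 11*I*s - 30)/(s^2 - s*(1 + 4*I) + 4*I)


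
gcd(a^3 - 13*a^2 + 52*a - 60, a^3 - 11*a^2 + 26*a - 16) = a - 2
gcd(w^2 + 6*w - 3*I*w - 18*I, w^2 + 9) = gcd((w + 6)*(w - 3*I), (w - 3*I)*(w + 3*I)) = w - 3*I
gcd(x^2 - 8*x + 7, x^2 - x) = x - 1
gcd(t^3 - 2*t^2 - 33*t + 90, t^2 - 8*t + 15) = t^2 - 8*t + 15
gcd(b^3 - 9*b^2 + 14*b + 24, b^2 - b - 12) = b - 4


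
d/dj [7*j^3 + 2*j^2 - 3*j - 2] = 21*j^2 + 4*j - 3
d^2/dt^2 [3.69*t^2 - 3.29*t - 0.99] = 7.38000000000000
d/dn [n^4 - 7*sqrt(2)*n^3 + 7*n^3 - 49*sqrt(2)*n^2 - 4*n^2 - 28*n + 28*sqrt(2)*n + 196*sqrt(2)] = 4*n^3 - 21*sqrt(2)*n^2 + 21*n^2 - 98*sqrt(2)*n - 8*n - 28 + 28*sqrt(2)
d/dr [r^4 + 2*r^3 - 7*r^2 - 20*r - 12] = 4*r^3 + 6*r^2 - 14*r - 20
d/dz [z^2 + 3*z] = 2*z + 3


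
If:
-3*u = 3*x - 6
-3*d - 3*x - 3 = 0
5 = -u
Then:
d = -8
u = -5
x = 7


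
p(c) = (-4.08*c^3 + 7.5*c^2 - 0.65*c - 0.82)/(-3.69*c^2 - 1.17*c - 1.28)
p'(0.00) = -0.08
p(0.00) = 0.64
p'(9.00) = 1.10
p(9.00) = 7.64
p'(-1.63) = 1.40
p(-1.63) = -4.12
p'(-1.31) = 1.72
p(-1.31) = -3.63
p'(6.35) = 1.09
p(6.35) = 4.74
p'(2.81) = 0.98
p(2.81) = 1.01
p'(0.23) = -1.82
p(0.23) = 0.36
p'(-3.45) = 1.11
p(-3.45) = -6.27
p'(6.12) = 1.08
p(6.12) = 4.49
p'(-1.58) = 1.43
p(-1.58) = -4.05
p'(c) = (7.38*c + 1.17)*(-4.08*c^3 + 7.5*c^2 - 0.65*c - 0.82)/(-3.69*c^2 - 1.17*c - 1.28)^2 + (-12.24*c^2 + 15.0*c - 0.65)/(-3.69*c^2 - 1.17*c - 1.28)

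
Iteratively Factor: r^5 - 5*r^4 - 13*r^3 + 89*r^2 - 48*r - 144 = (r - 4)*(r^4 - r^3 - 17*r^2 + 21*r + 36) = (r - 4)*(r + 1)*(r^3 - 2*r^2 - 15*r + 36) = (r - 4)*(r + 1)*(r + 4)*(r^2 - 6*r + 9) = (r - 4)*(r - 3)*(r + 1)*(r + 4)*(r - 3)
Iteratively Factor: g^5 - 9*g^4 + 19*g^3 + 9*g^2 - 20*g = (g - 4)*(g^4 - 5*g^3 - g^2 + 5*g) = g*(g - 4)*(g^3 - 5*g^2 - g + 5) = g*(g - 4)*(g + 1)*(g^2 - 6*g + 5) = g*(g - 5)*(g - 4)*(g + 1)*(g - 1)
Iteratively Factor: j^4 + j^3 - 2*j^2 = (j + 2)*(j^3 - j^2) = j*(j + 2)*(j^2 - j) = j^2*(j + 2)*(j - 1)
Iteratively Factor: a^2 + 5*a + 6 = (a + 2)*(a + 3)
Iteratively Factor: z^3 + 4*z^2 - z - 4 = (z + 4)*(z^2 - 1) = (z - 1)*(z + 4)*(z + 1)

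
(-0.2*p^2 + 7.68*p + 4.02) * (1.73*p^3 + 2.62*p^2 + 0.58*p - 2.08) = -0.346*p^5 + 12.7624*p^4 + 26.9602*p^3 + 15.4028*p^2 - 13.6428*p - 8.3616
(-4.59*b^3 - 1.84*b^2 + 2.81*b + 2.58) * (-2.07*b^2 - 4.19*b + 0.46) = 9.5013*b^5 + 23.0409*b^4 - 0.2185*b^3 - 17.9609*b^2 - 9.5176*b + 1.1868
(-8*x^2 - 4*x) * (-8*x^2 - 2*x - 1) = 64*x^4 + 48*x^3 + 16*x^2 + 4*x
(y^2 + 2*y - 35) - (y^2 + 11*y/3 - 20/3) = -5*y/3 - 85/3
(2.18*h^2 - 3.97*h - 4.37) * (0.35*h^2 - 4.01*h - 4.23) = 0.763*h^4 - 10.1313*h^3 + 5.1688*h^2 + 34.3168*h + 18.4851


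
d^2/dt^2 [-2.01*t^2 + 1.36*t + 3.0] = -4.02000000000000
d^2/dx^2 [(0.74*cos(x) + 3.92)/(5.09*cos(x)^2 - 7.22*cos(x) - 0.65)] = (-0.0137358722663955*cos(x)^5 - 0.310535885672129*cos(x)^4 + 0.326583072079246*cos(x)^3 + 0.255495560539547*cos(x)^2 - 0.595790884794504*cos(x) + 0.306413257053594)/(0.0944805268053421*cos(x)^6 - 0.402052693635306*cos(x)^5 + 0.534102833158447*cos(x)^4 - 0.166964715199033*cos(x)^3 - 0.068205666316894*cos(x)^2 - 0.00655653108722437*cos(x) - 0.000196756473070048)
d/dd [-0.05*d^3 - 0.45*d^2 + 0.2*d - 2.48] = -0.15*d^2 - 0.9*d + 0.2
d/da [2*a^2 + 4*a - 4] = 4*a + 4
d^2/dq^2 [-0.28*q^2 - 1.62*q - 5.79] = -0.560000000000000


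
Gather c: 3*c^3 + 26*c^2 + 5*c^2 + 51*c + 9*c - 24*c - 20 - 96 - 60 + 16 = 3*c^3 + 31*c^2 + 36*c - 160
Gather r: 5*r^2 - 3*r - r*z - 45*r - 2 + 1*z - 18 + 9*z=5*r^2 + r*(-z - 48) + 10*z - 20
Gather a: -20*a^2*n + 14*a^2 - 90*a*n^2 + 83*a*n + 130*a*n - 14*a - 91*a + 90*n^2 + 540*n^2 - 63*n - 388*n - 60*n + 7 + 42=a^2*(14 - 20*n) + a*(-90*n^2 + 213*n - 105) + 630*n^2 - 511*n + 49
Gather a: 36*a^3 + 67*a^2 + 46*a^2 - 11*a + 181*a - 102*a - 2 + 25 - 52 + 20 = 36*a^3 + 113*a^2 + 68*a - 9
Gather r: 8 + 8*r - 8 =8*r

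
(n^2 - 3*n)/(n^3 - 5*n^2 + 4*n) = (n - 3)/(n^2 - 5*n + 4)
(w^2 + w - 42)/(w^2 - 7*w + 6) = (w + 7)/(w - 1)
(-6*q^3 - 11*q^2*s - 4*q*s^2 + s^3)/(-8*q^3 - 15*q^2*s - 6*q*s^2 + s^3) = (6*q - s)/(8*q - s)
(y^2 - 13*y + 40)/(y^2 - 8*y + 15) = (y - 8)/(y - 3)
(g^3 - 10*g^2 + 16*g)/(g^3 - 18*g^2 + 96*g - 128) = g/(g - 8)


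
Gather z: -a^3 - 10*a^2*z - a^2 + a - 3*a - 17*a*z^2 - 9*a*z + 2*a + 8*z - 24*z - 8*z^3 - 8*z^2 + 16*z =-a^3 - a^2 - 8*z^3 + z^2*(-17*a - 8) + z*(-10*a^2 - 9*a)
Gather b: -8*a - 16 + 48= 32 - 8*a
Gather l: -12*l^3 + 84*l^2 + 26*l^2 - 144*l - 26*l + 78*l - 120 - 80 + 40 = -12*l^3 + 110*l^2 - 92*l - 160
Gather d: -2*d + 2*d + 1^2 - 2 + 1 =0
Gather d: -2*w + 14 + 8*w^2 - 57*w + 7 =8*w^2 - 59*w + 21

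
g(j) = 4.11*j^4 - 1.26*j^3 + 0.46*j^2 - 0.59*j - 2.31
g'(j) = 16.44*j^3 - 3.78*j^2 + 0.92*j - 0.59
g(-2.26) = 123.14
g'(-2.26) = -211.75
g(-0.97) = 3.48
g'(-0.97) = -20.04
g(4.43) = 1477.47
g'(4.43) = 1358.57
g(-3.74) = 876.38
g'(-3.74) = -916.94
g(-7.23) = 11732.59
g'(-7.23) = -6418.05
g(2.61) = 167.60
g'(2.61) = 268.36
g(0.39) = -2.45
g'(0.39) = 0.17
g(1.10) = 1.94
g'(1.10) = 17.73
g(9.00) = 26076.81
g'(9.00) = 11686.27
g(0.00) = -2.31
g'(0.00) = -0.59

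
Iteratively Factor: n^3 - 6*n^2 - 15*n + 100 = (n - 5)*(n^2 - n - 20) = (n - 5)^2*(n + 4)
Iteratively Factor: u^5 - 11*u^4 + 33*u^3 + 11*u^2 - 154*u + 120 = (u - 4)*(u^4 - 7*u^3 + 5*u^2 + 31*u - 30) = (u - 4)*(u - 1)*(u^3 - 6*u^2 - u + 30) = (u - 4)*(u - 3)*(u - 1)*(u^2 - 3*u - 10) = (u - 5)*(u - 4)*(u - 3)*(u - 1)*(u + 2)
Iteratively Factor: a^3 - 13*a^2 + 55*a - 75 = (a - 3)*(a^2 - 10*a + 25) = (a - 5)*(a - 3)*(a - 5)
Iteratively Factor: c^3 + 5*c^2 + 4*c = (c + 4)*(c^2 + c) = c*(c + 4)*(c + 1)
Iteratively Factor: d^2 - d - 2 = (d - 2)*(d + 1)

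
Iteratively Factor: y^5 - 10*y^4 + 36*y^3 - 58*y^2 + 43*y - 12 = (y - 1)*(y^4 - 9*y^3 + 27*y^2 - 31*y + 12) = (y - 3)*(y - 1)*(y^3 - 6*y^2 + 9*y - 4) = (y - 4)*(y - 3)*(y - 1)*(y^2 - 2*y + 1) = (y - 4)*(y - 3)*(y - 1)^2*(y - 1)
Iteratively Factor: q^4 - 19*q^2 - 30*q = (q + 2)*(q^3 - 2*q^2 - 15*q) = (q - 5)*(q + 2)*(q^2 + 3*q) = (q - 5)*(q + 2)*(q + 3)*(q)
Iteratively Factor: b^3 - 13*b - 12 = (b - 4)*(b^2 + 4*b + 3) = (b - 4)*(b + 3)*(b + 1)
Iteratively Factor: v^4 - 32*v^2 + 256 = (v + 4)*(v^3 - 4*v^2 - 16*v + 64) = (v + 4)^2*(v^2 - 8*v + 16) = (v - 4)*(v + 4)^2*(v - 4)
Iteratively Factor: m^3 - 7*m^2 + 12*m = (m)*(m^2 - 7*m + 12) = m*(m - 3)*(m - 4)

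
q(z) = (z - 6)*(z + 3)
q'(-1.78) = -6.56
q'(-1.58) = -6.16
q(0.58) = -19.40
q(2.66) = -18.90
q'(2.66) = 2.32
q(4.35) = -12.13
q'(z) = 2*z - 3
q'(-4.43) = -11.86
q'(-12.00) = -27.00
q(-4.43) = 14.91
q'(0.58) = -1.84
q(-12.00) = 162.00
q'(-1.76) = -6.52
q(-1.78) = -9.49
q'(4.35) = 5.70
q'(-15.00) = -33.00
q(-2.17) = -6.78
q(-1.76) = -9.62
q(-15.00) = 252.00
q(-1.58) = -10.76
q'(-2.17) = -7.34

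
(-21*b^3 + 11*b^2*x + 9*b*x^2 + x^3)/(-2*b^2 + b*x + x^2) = (21*b^2 + 10*b*x + x^2)/(2*b + x)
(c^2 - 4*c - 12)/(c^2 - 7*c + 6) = (c + 2)/(c - 1)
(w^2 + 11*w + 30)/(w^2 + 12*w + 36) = (w + 5)/(w + 6)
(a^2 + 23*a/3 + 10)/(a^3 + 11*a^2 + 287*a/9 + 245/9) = 3*(a + 6)/(3*a^2 + 28*a + 49)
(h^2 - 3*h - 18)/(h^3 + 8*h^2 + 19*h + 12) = (h - 6)/(h^2 + 5*h + 4)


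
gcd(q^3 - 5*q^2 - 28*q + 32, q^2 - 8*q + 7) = q - 1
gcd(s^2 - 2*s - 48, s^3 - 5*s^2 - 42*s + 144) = s^2 - 2*s - 48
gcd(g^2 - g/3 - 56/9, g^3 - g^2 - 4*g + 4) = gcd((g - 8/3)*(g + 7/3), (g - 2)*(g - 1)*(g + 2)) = 1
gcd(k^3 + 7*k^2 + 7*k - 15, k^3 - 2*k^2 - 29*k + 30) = k^2 + 4*k - 5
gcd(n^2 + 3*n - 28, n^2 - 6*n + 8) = n - 4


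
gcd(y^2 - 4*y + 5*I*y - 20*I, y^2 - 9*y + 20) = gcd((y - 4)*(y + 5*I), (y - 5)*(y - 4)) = y - 4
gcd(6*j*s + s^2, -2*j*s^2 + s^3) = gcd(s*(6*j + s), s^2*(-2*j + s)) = s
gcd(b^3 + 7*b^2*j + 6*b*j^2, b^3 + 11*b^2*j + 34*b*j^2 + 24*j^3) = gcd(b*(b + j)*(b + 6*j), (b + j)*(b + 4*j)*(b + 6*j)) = b^2 + 7*b*j + 6*j^2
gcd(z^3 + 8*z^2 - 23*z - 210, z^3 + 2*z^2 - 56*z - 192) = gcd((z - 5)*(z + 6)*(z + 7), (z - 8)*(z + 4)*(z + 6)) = z + 6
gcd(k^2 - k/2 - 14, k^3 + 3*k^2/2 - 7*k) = k + 7/2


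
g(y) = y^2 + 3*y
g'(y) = 2*y + 3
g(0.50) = 1.75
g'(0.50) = 4.00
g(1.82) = 8.77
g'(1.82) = 6.64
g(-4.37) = 5.99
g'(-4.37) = -5.74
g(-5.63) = 14.81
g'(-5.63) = -8.26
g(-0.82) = -1.79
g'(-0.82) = 1.36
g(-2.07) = -1.93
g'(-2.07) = -1.14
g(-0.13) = -0.37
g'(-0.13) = 2.74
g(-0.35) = -0.93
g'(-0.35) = 2.30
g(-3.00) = 0.00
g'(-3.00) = -3.00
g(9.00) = 108.00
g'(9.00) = 21.00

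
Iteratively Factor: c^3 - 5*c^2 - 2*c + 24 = (c - 4)*(c^2 - c - 6) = (c - 4)*(c - 3)*(c + 2)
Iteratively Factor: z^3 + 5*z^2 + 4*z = (z)*(z^2 + 5*z + 4) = z*(z + 1)*(z + 4)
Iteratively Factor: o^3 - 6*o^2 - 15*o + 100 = (o - 5)*(o^2 - o - 20) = (o - 5)^2*(o + 4)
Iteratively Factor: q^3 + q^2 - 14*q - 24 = (q + 2)*(q^2 - q - 12) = (q - 4)*(q + 2)*(q + 3)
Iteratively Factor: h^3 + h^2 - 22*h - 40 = (h + 4)*(h^2 - 3*h - 10) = (h - 5)*(h + 4)*(h + 2)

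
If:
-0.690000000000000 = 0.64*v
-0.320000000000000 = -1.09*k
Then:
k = 0.29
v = -1.08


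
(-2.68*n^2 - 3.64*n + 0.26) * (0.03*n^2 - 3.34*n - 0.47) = -0.0804*n^4 + 8.842*n^3 + 13.425*n^2 + 0.8424*n - 0.1222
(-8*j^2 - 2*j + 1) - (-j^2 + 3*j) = -7*j^2 - 5*j + 1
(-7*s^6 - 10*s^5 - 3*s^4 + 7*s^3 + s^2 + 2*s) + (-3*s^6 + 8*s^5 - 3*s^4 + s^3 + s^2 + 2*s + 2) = -10*s^6 - 2*s^5 - 6*s^4 + 8*s^3 + 2*s^2 + 4*s + 2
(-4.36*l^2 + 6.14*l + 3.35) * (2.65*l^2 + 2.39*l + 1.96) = -11.554*l^4 + 5.8506*l^3 + 15.0065*l^2 + 20.0409*l + 6.566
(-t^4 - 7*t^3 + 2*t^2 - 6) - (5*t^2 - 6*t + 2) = -t^4 - 7*t^3 - 3*t^2 + 6*t - 8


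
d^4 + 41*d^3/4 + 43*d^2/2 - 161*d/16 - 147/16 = (d - 3/4)*(d + 1/2)*(d + 7/2)*(d + 7)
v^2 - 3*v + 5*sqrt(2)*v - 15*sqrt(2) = (v - 3)*(v + 5*sqrt(2))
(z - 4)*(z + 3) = z^2 - z - 12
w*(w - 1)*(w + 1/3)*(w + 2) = w^4 + 4*w^3/3 - 5*w^2/3 - 2*w/3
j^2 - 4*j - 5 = (j - 5)*(j + 1)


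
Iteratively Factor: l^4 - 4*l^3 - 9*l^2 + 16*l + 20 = (l - 5)*(l^3 + l^2 - 4*l - 4) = (l - 5)*(l - 2)*(l^2 + 3*l + 2) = (l - 5)*(l - 2)*(l + 2)*(l + 1)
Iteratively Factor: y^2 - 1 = (y - 1)*(y + 1)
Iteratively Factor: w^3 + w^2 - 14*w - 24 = (w + 2)*(w^2 - w - 12) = (w - 4)*(w + 2)*(w + 3)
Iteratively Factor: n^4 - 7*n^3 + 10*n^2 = (n - 5)*(n^3 - 2*n^2) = n*(n - 5)*(n^2 - 2*n) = n^2*(n - 5)*(n - 2)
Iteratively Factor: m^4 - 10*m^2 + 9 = (m - 3)*(m^3 + 3*m^2 - m - 3) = (m - 3)*(m + 3)*(m^2 - 1) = (m - 3)*(m - 1)*(m + 3)*(m + 1)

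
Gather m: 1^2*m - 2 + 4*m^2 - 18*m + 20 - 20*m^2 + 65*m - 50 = -16*m^2 + 48*m - 32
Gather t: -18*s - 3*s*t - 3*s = -3*s*t - 21*s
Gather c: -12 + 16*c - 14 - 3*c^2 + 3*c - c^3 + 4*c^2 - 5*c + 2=-c^3 + c^2 + 14*c - 24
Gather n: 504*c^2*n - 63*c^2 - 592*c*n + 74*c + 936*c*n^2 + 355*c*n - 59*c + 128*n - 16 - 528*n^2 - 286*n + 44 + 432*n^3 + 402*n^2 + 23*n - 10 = -63*c^2 + 15*c + 432*n^3 + n^2*(936*c - 126) + n*(504*c^2 - 237*c - 135) + 18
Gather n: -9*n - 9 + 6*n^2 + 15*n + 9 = 6*n^2 + 6*n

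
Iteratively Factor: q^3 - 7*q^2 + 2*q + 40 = (q + 2)*(q^2 - 9*q + 20) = (q - 5)*(q + 2)*(q - 4)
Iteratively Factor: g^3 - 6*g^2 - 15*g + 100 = (g - 5)*(g^2 - g - 20) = (g - 5)^2*(g + 4)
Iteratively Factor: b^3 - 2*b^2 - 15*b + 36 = (b + 4)*(b^2 - 6*b + 9) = (b - 3)*(b + 4)*(b - 3)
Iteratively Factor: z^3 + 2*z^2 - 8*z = (z - 2)*(z^2 + 4*z) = (z - 2)*(z + 4)*(z)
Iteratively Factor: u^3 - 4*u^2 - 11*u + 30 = (u + 3)*(u^2 - 7*u + 10) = (u - 5)*(u + 3)*(u - 2)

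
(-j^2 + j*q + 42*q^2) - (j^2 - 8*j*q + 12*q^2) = -2*j^2 + 9*j*q + 30*q^2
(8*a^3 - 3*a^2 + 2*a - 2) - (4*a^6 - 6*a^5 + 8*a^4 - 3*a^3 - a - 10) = -4*a^6 + 6*a^5 - 8*a^4 + 11*a^3 - 3*a^2 + 3*a + 8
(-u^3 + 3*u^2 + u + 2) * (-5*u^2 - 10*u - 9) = 5*u^5 - 5*u^4 - 26*u^3 - 47*u^2 - 29*u - 18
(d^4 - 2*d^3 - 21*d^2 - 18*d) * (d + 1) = d^5 - d^4 - 23*d^3 - 39*d^2 - 18*d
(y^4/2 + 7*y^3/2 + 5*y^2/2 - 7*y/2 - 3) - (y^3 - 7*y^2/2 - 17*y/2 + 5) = y^4/2 + 5*y^3/2 + 6*y^2 + 5*y - 8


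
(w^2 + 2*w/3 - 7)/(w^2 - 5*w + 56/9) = 3*(w + 3)/(3*w - 8)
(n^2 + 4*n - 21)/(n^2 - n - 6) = (n + 7)/(n + 2)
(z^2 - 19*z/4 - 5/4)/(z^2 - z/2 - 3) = (-4*z^2 + 19*z + 5)/(2*(-2*z^2 + z + 6))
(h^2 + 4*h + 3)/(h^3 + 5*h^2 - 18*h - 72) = (h + 1)/(h^2 + 2*h - 24)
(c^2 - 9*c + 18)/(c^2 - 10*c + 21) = (c - 6)/(c - 7)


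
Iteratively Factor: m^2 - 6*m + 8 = (m - 4)*(m - 2)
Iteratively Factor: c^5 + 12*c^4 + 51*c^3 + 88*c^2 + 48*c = (c)*(c^4 + 12*c^3 + 51*c^2 + 88*c + 48) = c*(c + 1)*(c^3 + 11*c^2 + 40*c + 48) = c*(c + 1)*(c + 4)*(c^2 + 7*c + 12) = c*(c + 1)*(c + 3)*(c + 4)*(c + 4)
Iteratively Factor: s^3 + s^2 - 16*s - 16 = (s + 1)*(s^2 - 16) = (s + 1)*(s + 4)*(s - 4)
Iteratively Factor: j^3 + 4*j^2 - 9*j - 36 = (j + 3)*(j^2 + j - 12) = (j - 3)*(j + 3)*(j + 4)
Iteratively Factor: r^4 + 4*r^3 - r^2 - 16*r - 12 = (r + 1)*(r^3 + 3*r^2 - 4*r - 12) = (r + 1)*(r + 2)*(r^2 + r - 6) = (r - 2)*(r + 1)*(r + 2)*(r + 3)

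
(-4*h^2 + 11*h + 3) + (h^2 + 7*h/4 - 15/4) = -3*h^2 + 51*h/4 - 3/4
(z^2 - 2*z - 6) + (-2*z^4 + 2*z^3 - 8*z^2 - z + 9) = -2*z^4 + 2*z^3 - 7*z^2 - 3*z + 3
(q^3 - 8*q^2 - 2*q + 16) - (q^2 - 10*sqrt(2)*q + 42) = q^3 - 9*q^2 - 2*q + 10*sqrt(2)*q - 26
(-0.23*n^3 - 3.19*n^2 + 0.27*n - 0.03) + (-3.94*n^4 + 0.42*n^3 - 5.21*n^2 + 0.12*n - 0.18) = -3.94*n^4 + 0.19*n^3 - 8.4*n^2 + 0.39*n - 0.21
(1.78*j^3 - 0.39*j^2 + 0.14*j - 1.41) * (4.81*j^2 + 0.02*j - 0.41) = 8.5618*j^5 - 1.8403*j^4 - 0.0642*j^3 - 6.6194*j^2 - 0.0856*j + 0.5781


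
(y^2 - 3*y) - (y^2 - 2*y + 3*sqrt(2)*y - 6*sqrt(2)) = -3*sqrt(2)*y - y + 6*sqrt(2)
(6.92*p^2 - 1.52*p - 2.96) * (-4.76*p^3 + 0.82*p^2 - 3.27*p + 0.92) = -32.9392*p^5 + 12.9096*p^4 - 9.7852*p^3 + 8.9096*p^2 + 8.2808*p - 2.7232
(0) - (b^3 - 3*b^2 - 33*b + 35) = -b^3 + 3*b^2 + 33*b - 35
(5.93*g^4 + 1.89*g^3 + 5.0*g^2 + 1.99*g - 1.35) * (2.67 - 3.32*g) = -19.6876*g^5 + 9.5583*g^4 - 11.5537*g^3 + 6.7432*g^2 + 9.7953*g - 3.6045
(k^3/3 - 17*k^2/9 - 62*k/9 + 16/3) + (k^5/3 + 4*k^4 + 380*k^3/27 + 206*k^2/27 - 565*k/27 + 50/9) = k^5/3 + 4*k^4 + 389*k^3/27 + 155*k^2/27 - 751*k/27 + 98/9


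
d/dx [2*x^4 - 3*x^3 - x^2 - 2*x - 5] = 8*x^3 - 9*x^2 - 2*x - 2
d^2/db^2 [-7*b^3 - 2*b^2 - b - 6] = -42*b - 4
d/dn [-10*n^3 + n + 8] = 1 - 30*n^2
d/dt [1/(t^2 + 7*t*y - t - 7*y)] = (-2*t - 7*y + 1)/(t^2 + 7*t*y - t - 7*y)^2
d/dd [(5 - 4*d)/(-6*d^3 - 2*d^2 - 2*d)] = (-24*d^3 + 41*d^2 + 10*d + 5)/(2*d^2*(9*d^4 + 6*d^3 + 7*d^2 + 2*d + 1))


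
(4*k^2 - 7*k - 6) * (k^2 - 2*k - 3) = 4*k^4 - 15*k^3 - 4*k^2 + 33*k + 18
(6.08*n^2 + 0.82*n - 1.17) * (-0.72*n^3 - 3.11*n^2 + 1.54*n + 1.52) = -4.3776*n^5 - 19.4992*n^4 + 7.6554*n^3 + 14.1431*n^2 - 0.5554*n - 1.7784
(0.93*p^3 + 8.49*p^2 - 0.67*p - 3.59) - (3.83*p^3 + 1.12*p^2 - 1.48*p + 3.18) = -2.9*p^3 + 7.37*p^2 + 0.81*p - 6.77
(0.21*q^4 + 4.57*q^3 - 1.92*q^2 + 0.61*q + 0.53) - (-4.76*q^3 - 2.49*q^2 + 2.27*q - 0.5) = 0.21*q^4 + 9.33*q^3 + 0.57*q^2 - 1.66*q + 1.03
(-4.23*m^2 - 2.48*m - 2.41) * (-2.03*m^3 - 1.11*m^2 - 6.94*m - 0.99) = 8.5869*m^5 + 9.7297*m^4 + 37.0013*m^3 + 24.074*m^2 + 19.1806*m + 2.3859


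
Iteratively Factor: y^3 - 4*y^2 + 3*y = (y - 1)*(y^2 - 3*y) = y*(y - 1)*(y - 3)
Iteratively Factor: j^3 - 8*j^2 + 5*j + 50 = (j - 5)*(j^2 - 3*j - 10) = (j - 5)^2*(j + 2)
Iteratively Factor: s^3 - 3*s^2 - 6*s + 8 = (s + 2)*(s^2 - 5*s + 4) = (s - 1)*(s + 2)*(s - 4)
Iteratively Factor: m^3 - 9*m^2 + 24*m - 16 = (m - 4)*(m^2 - 5*m + 4) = (m - 4)*(m - 1)*(m - 4)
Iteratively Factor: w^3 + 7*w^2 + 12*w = (w + 3)*(w^2 + 4*w) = w*(w + 3)*(w + 4)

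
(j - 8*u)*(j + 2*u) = j^2 - 6*j*u - 16*u^2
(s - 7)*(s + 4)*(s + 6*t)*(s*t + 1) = s^4*t + 6*s^3*t^2 - 3*s^3*t + s^3 - 18*s^2*t^2 - 22*s^2*t - 3*s^2 - 168*s*t^2 - 18*s*t - 28*s - 168*t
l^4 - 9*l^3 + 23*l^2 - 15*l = l*(l - 5)*(l - 3)*(l - 1)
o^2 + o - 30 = (o - 5)*(o + 6)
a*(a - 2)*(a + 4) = a^3 + 2*a^2 - 8*a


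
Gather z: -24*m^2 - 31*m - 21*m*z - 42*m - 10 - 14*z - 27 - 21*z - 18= -24*m^2 - 73*m + z*(-21*m - 35) - 55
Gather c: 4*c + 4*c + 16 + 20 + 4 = 8*c + 40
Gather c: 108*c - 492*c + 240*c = -144*c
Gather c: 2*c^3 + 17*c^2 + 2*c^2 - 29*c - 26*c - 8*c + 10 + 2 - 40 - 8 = 2*c^3 + 19*c^2 - 63*c - 36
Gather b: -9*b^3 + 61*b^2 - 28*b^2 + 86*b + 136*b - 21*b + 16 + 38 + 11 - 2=-9*b^3 + 33*b^2 + 201*b + 63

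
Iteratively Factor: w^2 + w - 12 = (w - 3)*(w + 4)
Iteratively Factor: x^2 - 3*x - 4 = (x - 4)*(x + 1)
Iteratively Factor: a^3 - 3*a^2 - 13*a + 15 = (a - 1)*(a^2 - 2*a - 15) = (a - 5)*(a - 1)*(a + 3)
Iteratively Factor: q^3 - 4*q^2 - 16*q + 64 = (q - 4)*(q^2 - 16) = (q - 4)^2*(q + 4)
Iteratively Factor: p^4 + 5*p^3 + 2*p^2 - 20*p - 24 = (p - 2)*(p^3 + 7*p^2 + 16*p + 12) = (p - 2)*(p + 2)*(p^2 + 5*p + 6) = (p - 2)*(p + 2)*(p + 3)*(p + 2)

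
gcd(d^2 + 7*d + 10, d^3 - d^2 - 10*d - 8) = d + 2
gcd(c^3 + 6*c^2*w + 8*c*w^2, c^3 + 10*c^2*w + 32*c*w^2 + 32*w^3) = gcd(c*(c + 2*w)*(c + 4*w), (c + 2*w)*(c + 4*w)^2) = c^2 + 6*c*w + 8*w^2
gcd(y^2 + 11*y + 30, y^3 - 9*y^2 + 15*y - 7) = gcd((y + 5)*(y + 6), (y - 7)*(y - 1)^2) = 1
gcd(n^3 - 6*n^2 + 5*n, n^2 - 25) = n - 5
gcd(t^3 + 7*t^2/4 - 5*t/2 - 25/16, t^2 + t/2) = t + 1/2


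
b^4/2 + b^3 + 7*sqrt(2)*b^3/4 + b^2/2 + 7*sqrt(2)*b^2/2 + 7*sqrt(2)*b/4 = b*(b/2 + 1/2)*(b + 1)*(b + 7*sqrt(2)/2)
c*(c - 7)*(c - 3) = c^3 - 10*c^2 + 21*c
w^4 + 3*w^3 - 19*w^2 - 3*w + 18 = (w - 3)*(w - 1)*(w + 1)*(w + 6)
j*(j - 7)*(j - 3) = j^3 - 10*j^2 + 21*j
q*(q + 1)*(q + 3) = q^3 + 4*q^2 + 3*q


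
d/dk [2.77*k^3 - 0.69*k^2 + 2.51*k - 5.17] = 8.31*k^2 - 1.38*k + 2.51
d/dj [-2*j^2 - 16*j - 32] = -4*j - 16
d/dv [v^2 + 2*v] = 2*v + 2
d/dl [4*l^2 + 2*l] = 8*l + 2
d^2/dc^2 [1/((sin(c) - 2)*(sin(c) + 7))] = (-4*sin(c)^4 - 15*sin(c)^3 - 75*sin(c)^2 - 40*sin(c) + 78)/((sin(c) - 2)^3*(sin(c) + 7)^3)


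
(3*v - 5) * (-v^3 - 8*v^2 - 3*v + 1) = -3*v^4 - 19*v^3 + 31*v^2 + 18*v - 5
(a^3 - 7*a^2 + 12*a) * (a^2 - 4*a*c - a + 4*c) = a^5 - 4*a^4*c - 8*a^4 + 32*a^3*c + 19*a^3 - 76*a^2*c - 12*a^2 + 48*a*c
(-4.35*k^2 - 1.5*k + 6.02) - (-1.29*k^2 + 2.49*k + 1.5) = -3.06*k^2 - 3.99*k + 4.52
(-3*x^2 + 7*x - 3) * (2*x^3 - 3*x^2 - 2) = -6*x^5 + 23*x^4 - 27*x^3 + 15*x^2 - 14*x + 6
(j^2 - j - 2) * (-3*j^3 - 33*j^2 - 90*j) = -3*j^5 - 30*j^4 - 51*j^3 + 156*j^2 + 180*j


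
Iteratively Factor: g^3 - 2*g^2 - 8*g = (g + 2)*(g^2 - 4*g) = g*(g + 2)*(g - 4)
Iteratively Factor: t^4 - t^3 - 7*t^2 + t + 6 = (t + 2)*(t^3 - 3*t^2 - t + 3) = (t - 1)*(t + 2)*(t^2 - 2*t - 3) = (t - 3)*(t - 1)*(t + 2)*(t + 1)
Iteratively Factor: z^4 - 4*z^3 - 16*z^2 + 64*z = (z - 4)*(z^3 - 16*z) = z*(z - 4)*(z^2 - 16) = z*(z - 4)^2*(z + 4)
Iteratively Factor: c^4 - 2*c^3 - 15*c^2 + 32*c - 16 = (c - 1)*(c^3 - c^2 - 16*c + 16) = (c - 1)*(c + 4)*(c^2 - 5*c + 4) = (c - 1)^2*(c + 4)*(c - 4)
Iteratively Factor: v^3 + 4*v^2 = (v)*(v^2 + 4*v) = v*(v + 4)*(v)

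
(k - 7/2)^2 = k^2 - 7*k + 49/4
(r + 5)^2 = r^2 + 10*r + 25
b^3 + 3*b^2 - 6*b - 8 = (b - 2)*(b + 1)*(b + 4)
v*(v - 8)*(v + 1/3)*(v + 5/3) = v^4 - 6*v^3 - 139*v^2/9 - 40*v/9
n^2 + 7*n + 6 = (n + 1)*(n + 6)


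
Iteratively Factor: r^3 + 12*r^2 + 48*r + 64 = (r + 4)*(r^2 + 8*r + 16) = (r + 4)^2*(r + 4)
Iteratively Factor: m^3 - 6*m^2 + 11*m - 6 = (m - 2)*(m^2 - 4*m + 3) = (m - 3)*(m - 2)*(m - 1)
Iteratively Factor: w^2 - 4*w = (w)*(w - 4)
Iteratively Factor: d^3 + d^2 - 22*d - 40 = (d + 4)*(d^2 - 3*d - 10) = (d + 2)*(d + 4)*(d - 5)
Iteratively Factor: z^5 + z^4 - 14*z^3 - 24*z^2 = (z)*(z^4 + z^3 - 14*z^2 - 24*z) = z*(z + 3)*(z^3 - 2*z^2 - 8*z) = z*(z - 4)*(z + 3)*(z^2 + 2*z) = z*(z - 4)*(z + 2)*(z + 3)*(z)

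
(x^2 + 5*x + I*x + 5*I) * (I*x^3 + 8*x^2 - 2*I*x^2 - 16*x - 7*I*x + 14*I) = I*x^5 + 7*x^4 + 3*I*x^4 + 21*x^3 - 9*I*x^3 - 63*x^2 + 3*I*x^2 + 21*x - 10*I*x - 70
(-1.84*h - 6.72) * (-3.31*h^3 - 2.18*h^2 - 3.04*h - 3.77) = 6.0904*h^4 + 26.2544*h^3 + 20.2432*h^2 + 27.3656*h + 25.3344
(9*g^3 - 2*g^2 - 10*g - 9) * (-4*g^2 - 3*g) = -36*g^5 - 19*g^4 + 46*g^3 + 66*g^2 + 27*g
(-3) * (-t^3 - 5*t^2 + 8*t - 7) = 3*t^3 + 15*t^2 - 24*t + 21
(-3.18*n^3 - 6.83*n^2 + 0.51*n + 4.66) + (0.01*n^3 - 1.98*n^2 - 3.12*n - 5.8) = -3.17*n^3 - 8.81*n^2 - 2.61*n - 1.14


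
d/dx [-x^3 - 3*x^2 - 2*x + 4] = -3*x^2 - 6*x - 2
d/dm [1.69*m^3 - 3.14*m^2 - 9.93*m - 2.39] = 5.07*m^2 - 6.28*m - 9.93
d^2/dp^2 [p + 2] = 0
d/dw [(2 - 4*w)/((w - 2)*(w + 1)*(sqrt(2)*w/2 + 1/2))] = 4*(sqrt(2)*(w - 2)*(w + 1)*(2*w - 1) - 2*(w - 2)*(w + 1)*(sqrt(2)*w + 1) + (w - 2)*(2*w - 1)*(sqrt(2)*w + 1) + (w + 1)*(2*w - 1)*(sqrt(2)*w + 1))/((w - 2)^2*(w + 1)^2*(sqrt(2)*w + 1)^2)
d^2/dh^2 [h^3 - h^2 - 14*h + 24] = 6*h - 2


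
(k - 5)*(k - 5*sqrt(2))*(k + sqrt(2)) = k^3 - 4*sqrt(2)*k^2 - 5*k^2 - 10*k + 20*sqrt(2)*k + 50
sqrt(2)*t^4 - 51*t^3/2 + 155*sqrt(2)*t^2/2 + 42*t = t*(t - 7*sqrt(2))*(t - 6*sqrt(2))*(sqrt(2)*t + 1/2)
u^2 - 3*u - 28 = (u - 7)*(u + 4)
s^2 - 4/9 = (s - 2/3)*(s + 2/3)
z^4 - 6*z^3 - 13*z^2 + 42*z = z*(z - 7)*(z - 2)*(z + 3)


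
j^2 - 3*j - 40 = (j - 8)*(j + 5)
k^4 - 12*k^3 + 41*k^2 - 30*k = k*(k - 6)*(k - 5)*(k - 1)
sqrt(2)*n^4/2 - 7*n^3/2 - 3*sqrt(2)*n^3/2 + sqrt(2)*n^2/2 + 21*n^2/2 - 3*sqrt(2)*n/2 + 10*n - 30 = (n - 3)*(n - 5*sqrt(2)/2)*(n - 2*sqrt(2))*(sqrt(2)*n/2 + 1)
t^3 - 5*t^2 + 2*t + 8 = (t - 4)*(t - 2)*(t + 1)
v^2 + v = v*(v + 1)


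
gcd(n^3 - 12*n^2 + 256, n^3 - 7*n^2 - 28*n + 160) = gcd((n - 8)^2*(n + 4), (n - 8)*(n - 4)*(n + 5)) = n - 8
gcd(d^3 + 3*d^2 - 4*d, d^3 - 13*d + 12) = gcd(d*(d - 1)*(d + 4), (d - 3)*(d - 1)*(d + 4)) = d^2 + 3*d - 4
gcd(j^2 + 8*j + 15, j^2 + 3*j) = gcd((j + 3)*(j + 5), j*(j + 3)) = j + 3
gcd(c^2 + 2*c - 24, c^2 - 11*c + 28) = c - 4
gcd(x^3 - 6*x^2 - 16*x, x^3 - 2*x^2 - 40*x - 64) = x^2 - 6*x - 16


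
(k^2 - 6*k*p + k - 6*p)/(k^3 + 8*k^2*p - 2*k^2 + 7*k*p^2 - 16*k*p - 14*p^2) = (k^2 - 6*k*p + k - 6*p)/(k^3 + 8*k^2*p - 2*k^2 + 7*k*p^2 - 16*k*p - 14*p^2)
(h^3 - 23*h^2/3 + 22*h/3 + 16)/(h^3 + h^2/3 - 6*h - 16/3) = (h - 6)/(h + 2)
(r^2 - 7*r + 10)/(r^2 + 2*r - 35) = (r - 2)/(r + 7)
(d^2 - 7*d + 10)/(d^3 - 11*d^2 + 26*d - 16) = (d - 5)/(d^2 - 9*d + 8)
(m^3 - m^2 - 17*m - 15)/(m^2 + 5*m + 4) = (m^2 - 2*m - 15)/(m + 4)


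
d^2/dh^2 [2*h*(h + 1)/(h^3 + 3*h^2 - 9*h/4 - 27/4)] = 32*(8*h^6 + 24*h^5 + 126*h^4 + 522*h^3 + 810*h^2 + 486*h + 243)/(64*h^9 + 576*h^8 + 1296*h^7 - 2160*h^6 - 10692*h^5 - 2916*h^4 + 25515*h^3 + 19683*h^2 - 19683*h - 19683)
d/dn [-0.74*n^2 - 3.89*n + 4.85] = -1.48*n - 3.89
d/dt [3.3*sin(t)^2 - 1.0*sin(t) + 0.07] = (6.6*sin(t) - 1.0)*cos(t)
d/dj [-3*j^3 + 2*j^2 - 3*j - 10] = -9*j^2 + 4*j - 3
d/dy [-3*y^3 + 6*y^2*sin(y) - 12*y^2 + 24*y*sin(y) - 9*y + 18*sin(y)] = 6*y^2*cos(y) - 9*y^2 + 12*y*sin(y) + 24*y*cos(y) - 24*y + 24*sin(y) + 18*cos(y) - 9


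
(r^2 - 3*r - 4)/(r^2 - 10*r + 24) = (r + 1)/(r - 6)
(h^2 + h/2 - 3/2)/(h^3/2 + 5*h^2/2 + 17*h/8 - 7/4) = 4*(2*h^2 + h - 3)/(4*h^3 + 20*h^2 + 17*h - 14)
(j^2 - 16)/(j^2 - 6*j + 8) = (j + 4)/(j - 2)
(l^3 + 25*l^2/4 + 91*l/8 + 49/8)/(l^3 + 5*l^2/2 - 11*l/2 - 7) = (l + 7/4)/(l - 2)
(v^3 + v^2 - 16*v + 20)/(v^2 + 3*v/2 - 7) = 2*(v^2 + 3*v - 10)/(2*v + 7)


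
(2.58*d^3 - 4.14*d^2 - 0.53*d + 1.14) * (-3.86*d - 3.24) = -9.9588*d^4 + 7.6212*d^3 + 15.4594*d^2 - 2.6832*d - 3.6936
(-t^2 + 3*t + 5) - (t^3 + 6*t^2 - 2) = -t^3 - 7*t^2 + 3*t + 7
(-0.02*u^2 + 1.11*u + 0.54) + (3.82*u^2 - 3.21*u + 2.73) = 3.8*u^2 - 2.1*u + 3.27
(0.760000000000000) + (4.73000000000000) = 5.49000000000000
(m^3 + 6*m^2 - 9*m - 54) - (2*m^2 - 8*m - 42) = m^3 + 4*m^2 - m - 12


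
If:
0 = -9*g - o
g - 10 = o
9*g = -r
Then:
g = 1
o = -9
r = -9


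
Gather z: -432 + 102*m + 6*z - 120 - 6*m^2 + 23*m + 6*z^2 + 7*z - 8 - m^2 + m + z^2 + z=-7*m^2 + 126*m + 7*z^2 + 14*z - 560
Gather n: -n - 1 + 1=-n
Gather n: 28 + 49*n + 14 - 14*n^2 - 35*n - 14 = -14*n^2 + 14*n + 28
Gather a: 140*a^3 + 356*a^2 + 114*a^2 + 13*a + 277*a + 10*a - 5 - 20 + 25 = 140*a^3 + 470*a^2 + 300*a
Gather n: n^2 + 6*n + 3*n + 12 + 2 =n^2 + 9*n + 14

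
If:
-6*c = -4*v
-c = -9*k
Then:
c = 2*v/3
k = 2*v/27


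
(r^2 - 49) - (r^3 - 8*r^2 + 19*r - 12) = -r^3 + 9*r^2 - 19*r - 37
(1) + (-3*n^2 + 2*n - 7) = -3*n^2 + 2*n - 6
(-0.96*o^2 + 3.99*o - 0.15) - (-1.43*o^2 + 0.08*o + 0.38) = 0.47*o^2 + 3.91*o - 0.53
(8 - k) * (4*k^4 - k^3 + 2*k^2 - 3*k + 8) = -4*k^5 + 33*k^4 - 10*k^3 + 19*k^2 - 32*k + 64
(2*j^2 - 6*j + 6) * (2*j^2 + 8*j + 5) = 4*j^4 + 4*j^3 - 26*j^2 + 18*j + 30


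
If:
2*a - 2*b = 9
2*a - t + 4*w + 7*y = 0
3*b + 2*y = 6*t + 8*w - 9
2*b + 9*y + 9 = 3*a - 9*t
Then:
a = 81/110 - 216*y/55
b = -216*y/55 - 207/55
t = 9/110 - 79*y/55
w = -8*y/55 - 153/440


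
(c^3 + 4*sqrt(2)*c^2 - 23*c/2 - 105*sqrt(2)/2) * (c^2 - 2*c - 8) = c^5 - 2*c^4 + 4*sqrt(2)*c^4 - 39*c^3/2 - 8*sqrt(2)*c^3 - 169*sqrt(2)*c^2/2 + 23*c^2 + 92*c + 105*sqrt(2)*c + 420*sqrt(2)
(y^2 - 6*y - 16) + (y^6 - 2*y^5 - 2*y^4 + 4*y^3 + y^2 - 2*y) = y^6 - 2*y^5 - 2*y^4 + 4*y^3 + 2*y^2 - 8*y - 16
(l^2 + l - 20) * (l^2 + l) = l^4 + 2*l^3 - 19*l^2 - 20*l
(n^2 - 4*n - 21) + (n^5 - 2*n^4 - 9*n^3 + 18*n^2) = n^5 - 2*n^4 - 9*n^3 + 19*n^2 - 4*n - 21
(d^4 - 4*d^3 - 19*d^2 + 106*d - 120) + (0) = d^4 - 4*d^3 - 19*d^2 + 106*d - 120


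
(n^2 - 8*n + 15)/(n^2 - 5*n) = (n - 3)/n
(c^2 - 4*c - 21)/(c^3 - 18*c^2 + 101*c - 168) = (c + 3)/(c^2 - 11*c + 24)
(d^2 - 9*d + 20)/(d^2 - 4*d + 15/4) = 4*(d^2 - 9*d + 20)/(4*d^2 - 16*d + 15)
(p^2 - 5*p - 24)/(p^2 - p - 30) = (-p^2 + 5*p + 24)/(-p^2 + p + 30)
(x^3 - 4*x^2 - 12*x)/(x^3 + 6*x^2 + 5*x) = (x^2 - 4*x - 12)/(x^2 + 6*x + 5)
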